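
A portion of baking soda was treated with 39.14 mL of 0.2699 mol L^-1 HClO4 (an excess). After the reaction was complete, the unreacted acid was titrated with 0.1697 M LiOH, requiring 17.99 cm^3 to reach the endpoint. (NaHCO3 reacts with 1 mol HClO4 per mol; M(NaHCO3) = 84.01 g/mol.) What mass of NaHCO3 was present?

Total n(HClO4) added = 0.2699 x 0.03914 = 0.01056 mol.
n(LiOH) used = 0.1697 x 0.01799 = 0.003053 mol, which equals the excess n(HClO4).
So n(HClO4) consumed by the sample = 0.01056 - 0.003053 = 0.007511 mol.
n(NaHCO3) = 0.007511 / 1 = 0.007511 mol.
mass = 0.007511 mol x 84.01 g/mol = 0.631 g.

0.631 g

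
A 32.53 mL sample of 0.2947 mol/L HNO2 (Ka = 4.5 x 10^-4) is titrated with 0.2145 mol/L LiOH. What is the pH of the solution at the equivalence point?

n(HNO2) = 0.2947 x 0.03253 = 0.009587 mol; V(LiOH) at equivalence = 0.009587/0.2145 = 0.04469 L.
At equivalence all the acid is converted to NO2-; total volume = 0.03253 + 0.04469 = 0.07722 L, so [NO2-] = 0.009587/0.07722 = 0.1241 M.
Kb = Kw/Ka = 1.0e-14 / 4.5 x 10^-4 = 2.22e-11.
[OH^-] = sqrt(Kb x [NO2-]) = sqrt(2.22e-11 x 0.1241) = 1.66e-6 M.
pOH = 5.78, so pH = 14.00 - 5.78 = 8.22.

8.22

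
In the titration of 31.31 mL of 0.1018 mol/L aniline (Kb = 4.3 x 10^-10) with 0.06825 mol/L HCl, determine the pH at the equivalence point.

3.01

n(C6H5NH2) = 0.1018 x 0.03131 = 0.003187 mol; V(HCl) at equivalence = 0.003187/0.06825 = 0.04670 L.
At equivalence the base is fully converted to C6H5NH3+; total volume = 0.07801 L, so [C6H5NH3+] = 0.003187/0.07801 = 0.04086 M.
Ka(C6H5NH3+) = Kw/Kb = 1.0e-14 / 4.3 x 10^-10 = 2.33e-5.
[H^+] = sqrt(Ka x [C6H5NH3+]) = sqrt(2.33e-5 x 0.04086) = 0.000975 M.
pH = -log(0.000975) = 3.01.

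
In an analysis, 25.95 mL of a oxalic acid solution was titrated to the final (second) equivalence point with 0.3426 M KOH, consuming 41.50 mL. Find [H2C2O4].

n(KOH) = 0.3426 x 0.04150 = 0.01422 mol.
At the final (second) equivalence point, 2 mol OH^- react per mol H2C2O4, so n(H2C2O4) = 0.01422 / 2 = 0.007109 mol.
[H2C2O4] = 0.007109 / 0.02595 L = 0.274 M.

0.274 M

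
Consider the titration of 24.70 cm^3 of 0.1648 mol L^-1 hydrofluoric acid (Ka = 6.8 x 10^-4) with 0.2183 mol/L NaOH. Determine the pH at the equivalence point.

n(HF) = 0.1648 x 0.02470 = 0.004071 mol; V(NaOH) at equivalence = 0.004071/0.2183 = 0.01865 L.
At equivalence all the acid is converted to F-; total volume = 0.02470 + 0.01865 = 0.04335 L, so [F-] = 0.004071/0.04335 = 0.09391 M.
Kb = Kw/Ka = 1.0e-14 / 6.8 x 10^-4 = 1.47e-11.
[OH^-] = sqrt(Kb x [F-]) = sqrt(1.47e-11 x 0.09391) = 1.18e-6 M.
pOH = 5.93, so pH = 14.00 - 5.93 = 8.07.

8.07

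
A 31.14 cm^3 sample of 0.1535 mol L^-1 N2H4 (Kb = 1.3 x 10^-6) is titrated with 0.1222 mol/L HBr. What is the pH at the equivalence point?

4.64

n(N2H4) = 0.1535 x 0.03114 = 0.004780 mol; V(HBr) at equivalence = 0.004780/0.1222 = 0.03912 L.
At equivalence the base is fully converted to N2H5+; total volume = 0.07026 L, so [N2H5+] = 0.004780/0.07026 = 0.06804 M.
Ka(N2H5+) = Kw/Kb = 1.0e-14 / 1.3 x 10^-6 = 7.69e-9.
[H^+] = sqrt(Ka x [N2H5+]) = sqrt(7.69e-9 x 0.06804) = 2.29e-5 M.
pH = -log(2.29e-5) = 4.64.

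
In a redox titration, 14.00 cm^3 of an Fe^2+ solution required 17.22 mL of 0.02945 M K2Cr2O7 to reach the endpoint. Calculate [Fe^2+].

n(K2Cr2O7) = 0.02945 x 0.01722 = 0.0005071 mol.
From the balanced equation, 1 mol K2Cr2O7 reacts with 6 mol Fe^2+, so n(Fe^2+) = 0.0005071 x 6/1 = 0.003043 mol.
[Fe^2+] = 0.003043 / 0.01400 L = 0.217 M.

0.217 M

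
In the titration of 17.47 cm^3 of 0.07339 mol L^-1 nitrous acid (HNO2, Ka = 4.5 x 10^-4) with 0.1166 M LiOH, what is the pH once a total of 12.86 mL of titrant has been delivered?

n(acid) = 0.07339 x 0.01747 = 0.001282 mol; n(LiOH) added = 0.1166 x 0.01286 = 0.001499 mol.
Base is in excess by 0.001499 - 0.001282 = 0.0002174 mol in a total volume of 0.03033 L.
[OH^-] = 0.0002174/0.03033 = 0.007166 M, so pOH = 2.14 and pH = 14.00 - 2.14 = 11.86.

11.86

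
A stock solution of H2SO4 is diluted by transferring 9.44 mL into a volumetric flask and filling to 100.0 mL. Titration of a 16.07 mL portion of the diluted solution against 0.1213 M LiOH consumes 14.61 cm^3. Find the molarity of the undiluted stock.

0.584 M

n(LiOH) = 0.1213 x 0.01461 = 0.001772 mol.
n(H2SO4) in the aliquot = 0.001772 x 1/2 = 0.0008861 mol.
[diluted H2SO4] = 0.0008861 / 0.01607 = 0.05514 M.
Dilution factor = 100.0/9.440 = 10.59, so [stock] = 0.05514 x 10.59 = 0.584 M.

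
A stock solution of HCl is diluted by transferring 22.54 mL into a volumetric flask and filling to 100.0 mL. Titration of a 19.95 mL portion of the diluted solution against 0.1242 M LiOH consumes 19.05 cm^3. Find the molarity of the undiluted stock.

0.526 M

n(LiOH) = 0.1242 x 0.01905 = 0.002366 mol.
n(HCl) in the aliquot = 0.002366 mol.
[diluted HCl] = 0.002366 / 0.01995 = 0.1186 M.
Dilution factor = 100.0/22.54 = 4.437, so [stock] = 0.1186 x 4.437 = 0.526 M.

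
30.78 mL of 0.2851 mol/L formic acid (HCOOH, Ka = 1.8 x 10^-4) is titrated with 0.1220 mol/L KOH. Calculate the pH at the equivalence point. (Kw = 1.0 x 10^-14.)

n(HCOOH) = 0.2851 x 0.03078 = 0.008775 mol; V(KOH) at equivalence = 0.008775/0.1220 = 0.07193 L.
At equivalence all the acid is converted to HCOO-; total volume = 0.03078 + 0.07193 = 0.1027 L, so [HCOO-] = 0.008775/0.1027 = 0.08544 M.
Kb = Kw/Ka = 1.0e-14 / 1.8 x 10^-4 = 5.56e-11.
[OH^-] = sqrt(Kb x [HCOO-]) = sqrt(5.56e-11 x 0.08544) = 2.18e-6 M.
pOH = 5.66, so pH = 14.00 - 5.66 = 8.34.

8.34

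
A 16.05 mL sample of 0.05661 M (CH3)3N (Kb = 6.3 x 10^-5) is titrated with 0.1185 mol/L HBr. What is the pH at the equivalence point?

5.61

n((CH3)3N) = 0.05661 x 0.01605 = 0.0009086 mol; V(HBr) at equivalence = 0.0009086/0.1185 = 0.007667 L.
At equivalence the base is fully converted to (CH3)3NH+; total volume = 0.02372 L, so [(CH3)3NH+] = 0.0009086/0.02372 = 0.03831 M.
Ka((CH3)3NH+) = Kw/Kb = 1.0e-14 / 6.3 x 10^-5 = 1.59e-10.
[H^+] = sqrt(Ka x [(CH3)3NH+]) = sqrt(1.59e-10 x 0.03831) = 2.47e-6 M.
pH = -log(2.47e-6) = 5.61.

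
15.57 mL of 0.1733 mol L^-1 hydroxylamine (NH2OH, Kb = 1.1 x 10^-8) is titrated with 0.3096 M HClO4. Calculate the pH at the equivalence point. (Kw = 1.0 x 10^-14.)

n(NH2OH) = 0.1733 x 0.01557 = 0.002698 mol; V(HClO4) at equivalence = 0.002698/0.3096 = 0.008715 L.
At equivalence the base is fully converted to NH3OH+; total volume = 0.02429 L, so [NH3OH+] = 0.002698/0.02429 = 0.1111 M.
Ka(NH3OH+) = Kw/Kb = 1.0e-14 / 1.1 x 10^-8 = 9.09e-7.
[H^+] = sqrt(Ka x [NH3OH+]) = sqrt(9.09e-7 x 0.1111) = 0.000318 M.
pH = -log(0.000318) = 3.50.

3.50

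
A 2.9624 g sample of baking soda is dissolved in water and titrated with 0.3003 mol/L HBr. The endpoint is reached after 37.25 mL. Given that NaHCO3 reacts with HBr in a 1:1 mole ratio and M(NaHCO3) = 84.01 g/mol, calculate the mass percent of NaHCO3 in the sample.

31.7%

n(HBr) = 0.3003 x 0.03725 = 0.01119 mol.
n(NaHCO3) = 0.01119 / 1 = 0.01119 mol.
mass of NaHCO3 = 0.01119 x 84.01 = 0.9398 g.
% purity = 0.9398 / 2.9624 x 100 = 31.7%.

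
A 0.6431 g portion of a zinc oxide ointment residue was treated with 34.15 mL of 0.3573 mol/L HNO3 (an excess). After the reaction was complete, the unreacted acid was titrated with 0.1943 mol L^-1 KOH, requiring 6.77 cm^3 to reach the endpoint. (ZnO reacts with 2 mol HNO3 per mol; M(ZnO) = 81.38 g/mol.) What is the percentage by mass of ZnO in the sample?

68.9%

Total n(HNO3) added = 0.3573 x 0.03415 = 0.01220 mol.
n(KOH) used = 0.1943 x 0.006770 = 0.001315 mol, which equals the excess n(HNO3).
So n(HNO3) consumed by the sample = 0.01220 - 0.001315 = 0.01089 mol.
n(ZnO) = 0.01089 / 2 = 0.005443 mol.
mass ZnO = 0.005443 x 81.38 = 0.4430 g, so %ZnO = 0.4430/0.6431 x 100 = 68.9%.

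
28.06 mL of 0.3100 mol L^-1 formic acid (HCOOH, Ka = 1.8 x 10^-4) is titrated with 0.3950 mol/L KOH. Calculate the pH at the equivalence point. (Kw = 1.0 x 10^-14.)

8.49

n(HCOOH) = 0.3100 x 0.02806 = 0.008699 mol; V(KOH) at equivalence = 0.008699/0.3950 = 0.02202 L.
At equivalence all the acid is converted to HCOO-; total volume = 0.02806 + 0.02202 = 0.05008 L, so [HCOO-] = 0.008699/0.05008 = 0.1737 M.
Kb = Kw/Ka = 1.0e-14 / 1.8 x 10^-4 = 5.56e-11.
[OH^-] = sqrt(Kb x [HCOO-]) = sqrt(5.56e-11 x 0.1737) = 3.11e-6 M.
pOH = 5.51, so pH = 14.00 - 5.51 = 8.49.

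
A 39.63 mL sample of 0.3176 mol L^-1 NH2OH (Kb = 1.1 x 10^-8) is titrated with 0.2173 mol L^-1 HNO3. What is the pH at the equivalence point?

n(NH2OH) = 0.3176 x 0.03963 = 0.01259 mol; V(HNO3) at equivalence = 0.01259/0.2173 = 0.05792 L.
At equivalence the base is fully converted to NH3OH+; total volume = 0.09755 L, so [NH3OH+] = 0.01259/0.09755 = 0.1290 M.
Ka(NH3OH+) = Kw/Kb = 1.0e-14 / 1.1 x 10^-8 = 9.09e-7.
[H^+] = sqrt(Ka x [NH3OH+]) = sqrt(9.09e-7 x 0.1290) = 0.000342 M.
pH = -log(0.000342) = 3.47.

3.47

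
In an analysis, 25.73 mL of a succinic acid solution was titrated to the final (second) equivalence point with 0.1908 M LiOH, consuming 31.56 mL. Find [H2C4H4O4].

n(LiOH) = 0.1908 x 0.03156 = 0.006022 mol.
At the final (second) equivalence point, 2 mol OH^- react per mol H2C4H4O4, so n(H2C4H4O4) = 0.006022 / 2 = 0.003011 mol.
[H2C4H4O4] = 0.003011 / 0.02573 L = 0.117 M.

0.117 M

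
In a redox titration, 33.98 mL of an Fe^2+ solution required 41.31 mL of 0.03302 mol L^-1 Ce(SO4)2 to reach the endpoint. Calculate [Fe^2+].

n(Ce(SO4)2) = 0.03302 x 0.04131 = 0.001364 mol.
From the balanced equation, 1 mol Ce(SO4)2 reacts with 1 mol Fe^2+, so n(Fe^2+) = 0.001364 x 1/1 = 0.001364 mol.
[Fe^2+] = 0.001364 / 0.03398 L = 0.0401 M.

0.0401 M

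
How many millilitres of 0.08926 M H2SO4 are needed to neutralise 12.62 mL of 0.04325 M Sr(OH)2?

6.11 mL

n(Sr(OH)2) = 0.04325 mol/L x 0.01262 L = 0.0005458 mol.
At equivalence n(H2SO4) = n(Sr(OH)2) = 0.0005458 mol.
V(H2SO4) = 0.0005458 / 0.08926 = 0.006115 L = 6.11 mL.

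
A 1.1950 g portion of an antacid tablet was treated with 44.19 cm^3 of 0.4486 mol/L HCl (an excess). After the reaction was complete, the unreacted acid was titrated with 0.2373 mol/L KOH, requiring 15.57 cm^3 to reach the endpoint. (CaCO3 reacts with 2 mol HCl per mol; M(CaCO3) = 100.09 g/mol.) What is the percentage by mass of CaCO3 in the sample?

Total n(HCl) added = 0.4486 x 0.04419 = 0.01982 mol.
n(KOH) used = 0.2373 x 0.01557 = 0.003695 mol, which equals the excess n(HCl).
So n(HCl) consumed by the sample = 0.01982 - 0.003695 = 0.01613 mol.
n(CaCO3) = 0.01613 / 2 = 0.008064 mol.
mass CaCO3 = 0.008064 x 100.09 = 0.8072 g, so %CaCO3 = 0.8072/1.1950 x 100 = 67.5%.

67.5%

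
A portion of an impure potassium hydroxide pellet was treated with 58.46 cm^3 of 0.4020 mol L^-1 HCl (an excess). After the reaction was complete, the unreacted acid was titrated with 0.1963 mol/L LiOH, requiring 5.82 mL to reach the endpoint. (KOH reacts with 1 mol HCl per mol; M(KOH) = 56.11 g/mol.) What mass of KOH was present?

Total n(HCl) added = 0.4020 x 0.05846 = 0.02350 mol.
n(LiOH) used = 0.1963 x 0.005820 = 0.001142 mol, which equals the excess n(HCl).
So n(HCl) consumed by the sample = 0.02350 - 0.001142 = 0.02236 mol.
n(KOH) = 0.02236 / 1 = 0.02236 mol.
mass = 0.02236 mol x 56.11 g/mol = 1.25 g.

1.25 g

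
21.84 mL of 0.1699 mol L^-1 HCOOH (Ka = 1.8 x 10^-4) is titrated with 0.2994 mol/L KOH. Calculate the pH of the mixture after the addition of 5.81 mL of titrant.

3.69

Initial n(HCOOH) = 0.1699 x 0.02184 = 0.003711 mol.
n(KOH) added = 0.2994 x 0.005810 = 0.001740 mol, converting that many moles of HCOOH to HCOO-.
Remaining n(HCOOH) = 0.001971 mol; n(HCOO-) = 0.001740 mol.
By Henderson-Hasselbalch, pH = pKa + log([A^-]/[HA]) = 3.74 + log(0.001740/0.001971) = 3.74 + (-0.05) = 3.69.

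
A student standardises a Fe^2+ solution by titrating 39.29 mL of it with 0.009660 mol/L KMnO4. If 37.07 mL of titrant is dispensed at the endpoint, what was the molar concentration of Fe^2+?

0.0456 M

n(KMnO4) = 0.009660 x 0.03707 = 0.0003581 mol.
From the balanced equation, 1 mol KMnO4 reacts with 5 mol Fe^2+, so n(Fe^2+) = 0.0003581 x 5/1 = 0.001790 mol.
[Fe^2+] = 0.001790 / 0.03929 L = 0.0456 M.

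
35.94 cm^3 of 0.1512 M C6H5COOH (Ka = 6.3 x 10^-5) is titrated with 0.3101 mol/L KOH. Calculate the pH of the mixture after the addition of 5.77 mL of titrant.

3.89

Initial n(C6H5COOH) = 0.1512 x 0.03594 = 0.005434 mol.
n(KOH) added = 0.3101 x 0.005770 = 0.001789 mol, converting that many moles of C6H5COOH to C6H5COO-.
Remaining n(C6H5COOH) = 0.003645 mol; n(C6H5COO-) = 0.001789 mol.
By Henderson-Hasselbalch, pH = pKa + log([A^-]/[HA]) = 4.20 + log(0.001789/0.003645) = 4.20 + (-0.31) = 3.89.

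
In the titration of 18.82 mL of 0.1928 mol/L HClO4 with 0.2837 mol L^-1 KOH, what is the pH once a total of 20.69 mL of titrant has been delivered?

12.75

n(acid) = 0.1928 x 0.01882 = 0.003628 mol; n(KOH) added = 0.2837 x 0.02069 = 0.005870 mol.
Base is in excess by 0.005870 - 0.003628 = 0.002241 mol in a total volume of 0.03951 L.
[OH^-] = 0.002241/0.03951 = 0.05673 M, so pOH = 1.25 and pH = 14.00 - 1.25 = 12.75.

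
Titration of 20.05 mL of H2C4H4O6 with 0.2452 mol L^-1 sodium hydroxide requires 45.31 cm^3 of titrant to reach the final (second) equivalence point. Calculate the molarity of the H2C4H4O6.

0.277 M

n(NaOH) = 0.2452 x 0.04531 = 0.01111 mol.
At the final (second) equivalence point, 2 mol OH^- react per mol H2C4H4O6, so n(H2C4H4O6) = 0.01111 / 2 = 0.005555 mol.
[H2C4H4O6] = 0.005555 / 0.02005 L = 0.277 M.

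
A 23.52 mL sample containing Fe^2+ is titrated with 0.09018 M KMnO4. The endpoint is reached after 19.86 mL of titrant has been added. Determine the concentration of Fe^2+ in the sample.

0.381 M

n(KMnO4) = 0.09018 x 0.01986 = 0.001791 mol.
From the balanced equation, 1 mol KMnO4 reacts with 5 mol Fe^2+, so n(Fe^2+) = 0.001791 x 5/1 = 0.008955 mol.
[Fe^2+] = 0.008955 / 0.02352 L = 0.381 M.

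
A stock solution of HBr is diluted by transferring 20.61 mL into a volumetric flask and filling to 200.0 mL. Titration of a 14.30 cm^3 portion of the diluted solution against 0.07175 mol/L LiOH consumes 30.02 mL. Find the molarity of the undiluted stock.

1.46 M

n(LiOH) = 0.07175 x 0.03002 = 0.002154 mol.
n(HBr) in the aliquot = 0.002154 mol.
[diluted HBr] = 0.002154 / 0.01430 = 0.1506 M.
Dilution factor = 200.0/20.61 = 9.704, so [stock] = 0.1506 x 9.704 = 1.46 M.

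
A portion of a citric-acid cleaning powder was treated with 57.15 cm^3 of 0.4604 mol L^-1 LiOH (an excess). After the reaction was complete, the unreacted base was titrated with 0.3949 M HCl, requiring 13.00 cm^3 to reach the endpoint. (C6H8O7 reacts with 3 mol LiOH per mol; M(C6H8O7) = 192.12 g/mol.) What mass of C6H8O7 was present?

Total n(LiOH) added = 0.4604 x 0.05715 = 0.02631 mol.
n(HCl) used = 0.3949 x 0.01300 = 0.005134 mol, which equals the excess n(LiOH).
So n(LiOH) consumed by the sample = 0.02631 - 0.005134 = 0.02118 mol.
n(C6H8O7) = 0.02118 / 3 = 0.007059 mol.
mass = 0.007059 mol x 192.12 g/mol = 1.36 g.

1.36 g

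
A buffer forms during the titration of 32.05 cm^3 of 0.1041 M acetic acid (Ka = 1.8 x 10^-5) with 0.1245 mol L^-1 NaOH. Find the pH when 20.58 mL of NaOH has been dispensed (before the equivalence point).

5.26

Initial n(CH3COOH) = 0.1041 x 0.03205 = 0.003336 mol.
n(NaOH) added = 0.1245 x 0.02058 = 0.002562 mol, converting that many moles of CH3COOH to CH3COO-.
Remaining n(CH3COOH) = 0.0007742 mol; n(CH3COO-) = 0.002562 mol.
By Henderson-Hasselbalch, pH = pKa + log([A^-]/[HA]) = 4.74 + log(0.002562/0.0007742) = 4.74 + (+0.52) = 5.26.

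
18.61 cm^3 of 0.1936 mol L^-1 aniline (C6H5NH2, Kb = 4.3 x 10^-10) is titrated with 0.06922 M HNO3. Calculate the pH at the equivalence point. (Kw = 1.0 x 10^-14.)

n(C6H5NH2) = 0.1936 x 0.01861 = 0.003603 mol; V(HNO3) at equivalence = 0.003603/0.06922 = 0.05205 L.
At equivalence the base is fully converted to C6H5NH3+; total volume = 0.07066 L, so [C6H5NH3+] = 0.003603/0.07066 = 0.05099 M.
Ka(C6H5NH3+) = Kw/Kb = 1.0e-14 / 4.3 x 10^-10 = 2.33e-5.
[H^+] = sqrt(Ka x [C6H5NH3+]) = sqrt(2.33e-5 x 0.05099) = 0.00109 M.
pH = -log(0.00109) = 2.96.

2.96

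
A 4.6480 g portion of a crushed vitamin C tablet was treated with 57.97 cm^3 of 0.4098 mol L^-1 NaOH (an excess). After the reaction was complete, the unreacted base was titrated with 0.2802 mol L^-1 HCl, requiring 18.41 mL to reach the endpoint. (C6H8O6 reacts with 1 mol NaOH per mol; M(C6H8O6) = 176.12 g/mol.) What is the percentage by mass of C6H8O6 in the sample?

70.5%

Total n(NaOH) added = 0.4098 x 0.05797 = 0.02376 mol.
n(HCl) used = 0.2802 x 0.01841 = 0.005158 mol, which equals the excess n(NaOH).
So n(NaOH) consumed by the sample = 0.02376 - 0.005158 = 0.01860 mol.
n(C6H8O6) = 0.01860 / 1 = 0.01860 mol.
mass C6H8O6 = 0.01860 x 176.12 = 3.275 g, so %C6H8O6 = 3.275/4.6480 x 100 = 70.5%.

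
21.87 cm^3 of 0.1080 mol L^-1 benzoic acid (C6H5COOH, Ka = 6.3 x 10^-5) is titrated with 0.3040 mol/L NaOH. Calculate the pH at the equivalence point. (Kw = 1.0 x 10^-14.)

8.55

n(C6H5COOH) = 0.1080 x 0.02187 = 0.002362 mol; V(NaOH) at equivalence = 0.002362/0.3040 = 0.007770 L.
At equivalence all the acid is converted to C6H5COO-; total volume = 0.02187 + 0.007770 = 0.02964 L, so [C6H5COO-] = 0.002362/0.02964 = 0.07969 M.
Kb = Kw/Ka = 1.0e-14 / 6.3 x 10^-5 = 1.59e-10.
[OH^-] = sqrt(Kb x [C6H5COO-]) = sqrt(1.59e-10 x 0.07969) = 3.56e-6 M.
pOH = 5.45, so pH = 14.00 - 5.45 = 8.55.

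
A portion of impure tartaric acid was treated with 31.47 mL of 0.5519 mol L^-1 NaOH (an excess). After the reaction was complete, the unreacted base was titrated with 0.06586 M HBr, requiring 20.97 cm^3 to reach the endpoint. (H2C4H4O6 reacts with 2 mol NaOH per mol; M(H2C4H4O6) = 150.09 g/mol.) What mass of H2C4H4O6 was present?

1.20 g

Total n(NaOH) added = 0.5519 x 0.03147 = 0.01737 mol.
n(HBr) used = 0.06586 x 0.02097 = 0.001381 mol, which equals the excess n(NaOH).
So n(NaOH) consumed by the sample = 0.01737 - 0.001381 = 0.01599 mol.
n(H2C4H4O6) = 0.01599 / 2 = 0.007994 mol.
mass = 0.007994 mol x 150.09 g/mol = 1.20 g.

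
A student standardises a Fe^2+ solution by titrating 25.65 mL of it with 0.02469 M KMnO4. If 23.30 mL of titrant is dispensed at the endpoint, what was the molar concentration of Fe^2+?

n(KMnO4) = 0.02469 x 0.02330 = 0.0005753 mol.
From the balanced equation, 1 mol KMnO4 reacts with 5 mol Fe^2+, so n(Fe^2+) = 0.0005753 x 5/1 = 0.002876 mol.
[Fe^2+] = 0.002876 / 0.02565 L = 0.112 M.

0.112 M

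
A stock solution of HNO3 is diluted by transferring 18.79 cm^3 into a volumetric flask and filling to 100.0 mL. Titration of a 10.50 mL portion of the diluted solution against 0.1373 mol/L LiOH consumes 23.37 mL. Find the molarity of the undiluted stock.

1.63 M

n(LiOH) = 0.1373 x 0.02337 = 0.003209 mol.
n(HNO3) in the aliquot = 0.003209 mol.
[diluted HNO3] = 0.003209 / 0.01050 = 0.3056 M.
Dilution factor = 100.0/18.79 = 5.322, so [stock] = 0.3056 x 5.322 = 1.63 M.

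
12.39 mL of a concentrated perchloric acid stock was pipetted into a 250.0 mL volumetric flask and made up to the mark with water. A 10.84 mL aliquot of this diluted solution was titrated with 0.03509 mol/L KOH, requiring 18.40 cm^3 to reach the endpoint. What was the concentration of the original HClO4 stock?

n(KOH) = 0.03509 x 0.01840 = 0.0006457 mol.
n(HClO4) in the aliquot = 0.0006457 mol.
[diluted HClO4] = 0.0006457 / 0.01084 = 0.05956 M.
Dilution factor = 250.0/12.39 = 20.18, so [stock] = 0.05956 x 20.18 = 1.20 M.

1.20 M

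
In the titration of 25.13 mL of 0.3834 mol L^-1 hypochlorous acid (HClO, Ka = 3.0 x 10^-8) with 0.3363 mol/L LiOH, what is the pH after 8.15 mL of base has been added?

Initial n(HClO) = 0.3834 x 0.02513 = 0.009635 mol.
n(LiOH) added = 0.3363 x 0.008150 = 0.002741 mol, converting that many moles of HClO to ClO-.
Remaining n(HClO) = 0.006894 mol; n(ClO-) = 0.002741 mol.
By Henderson-Hasselbalch, pH = pKa + log([A^-]/[HA]) = 7.52 + log(0.002741/0.006894) = 7.52 + (-0.40) = 7.12.

7.12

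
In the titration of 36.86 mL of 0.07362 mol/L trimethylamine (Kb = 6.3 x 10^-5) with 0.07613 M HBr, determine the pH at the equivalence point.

5.61

n((CH3)3N) = 0.07362 x 0.03686 = 0.002714 mol; V(HBr) at equivalence = 0.002714/0.07613 = 0.03564 L.
At equivalence the base is fully converted to (CH3)3NH+; total volume = 0.07250 L, so [(CH3)3NH+] = 0.002714/0.07250 = 0.03743 M.
Ka((CH3)3NH+) = Kw/Kb = 1.0e-14 / 6.3 x 10^-5 = 1.59e-10.
[H^+] = sqrt(Ka x [(CH3)3NH+]) = sqrt(1.59e-10 x 0.03743) = 2.44e-6 M.
pH = -log(2.44e-6) = 5.61.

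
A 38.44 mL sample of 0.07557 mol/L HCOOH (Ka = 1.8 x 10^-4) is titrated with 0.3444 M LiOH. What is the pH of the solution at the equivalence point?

8.27

n(HCOOH) = 0.07557 x 0.03844 = 0.002905 mol; V(LiOH) at equivalence = 0.002905/0.3444 = 0.008435 L.
At equivalence all the acid is converted to HCOO-; total volume = 0.03844 + 0.008435 = 0.04687 L, so [HCOO-] = 0.002905/0.04687 = 0.06197 M.
Kb = Kw/Ka = 1.0e-14 / 1.8 x 10^-4 = 5.56e-11.
[OH^-] = sqrt(Kb x [HCOO-]) = sqrt(5.56e-11 x 0.06197) = 1.86e-6 M.
pOH = 5.73, so pH = 14.00 - 5.73 = 8.27.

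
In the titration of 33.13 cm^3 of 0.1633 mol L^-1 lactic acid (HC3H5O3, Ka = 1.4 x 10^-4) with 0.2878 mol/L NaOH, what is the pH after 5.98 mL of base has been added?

3.52

Initial n(HC3H5O3) = 0.1633 x 0.03313 = 0.005410 mol.
n(NaOH) added = 0.2878 x 0.005980 = 0.001721 mol, converting that many moles of HC3H5O3 to C3H5O3-.
Remaining n(HC3H5O3) = 0.003689 mol; n(C3H5O3-) = 0.001721 mol.
By Henderson-Hasselbalch, pH = pKa + log([A^-]/[HA]) = 3.85 + log(0.001721/0.003689) = 3.85 + (-0.33) = 3.52.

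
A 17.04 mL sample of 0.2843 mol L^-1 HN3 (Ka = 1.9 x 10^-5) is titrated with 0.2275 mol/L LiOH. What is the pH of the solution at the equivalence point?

8.91

n(HN3) = 0.2843 x 0.01704 = 0.004844 mol; V(LiOH) at equivalence = 0.004844/0.2275 = 0.02129 L.
At equivalence all the acid is converted to N3-; total volume = 0.01704 + 0.02129 = 0.03833 L, so [N3-] = 0.004844/0.03833 = 0.1264 M.
Kb = Kw/Ka = 1.0e-14 / 1.9 x 10^-5 = 5.26e-10.
[OH^-] = sqrt(Kb x [N3-]) = sqrt(5.26e-10 x 0.1264) = 8.16e-6 M.
pOH = 5.09, so pH = 14.00 - 5.09 = 8.91.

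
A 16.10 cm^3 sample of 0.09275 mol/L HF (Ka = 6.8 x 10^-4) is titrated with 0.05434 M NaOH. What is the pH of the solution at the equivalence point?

n(HF) = 0.09275 x 0.01610 = 0.001493 mol; V(NaOH) at equivalence = 0.001493/0.05434 = 0.02748 L.
At equivalence all the acid is converted to F-; total volume = 0.01610 + 0.02748 = 0.04358 L, so [F-] = 0.001493/0.04358 = 0.03426 M.
Kb = Kw/Ka = 1.0e-14 / 6.8 x 10^-4 = 1.47e-11.
[OH^-] = sqrt(Kb x [F-]) = sqrt(1.47e-11 x 0.03426) = 7.10e-7 M.
pOH = 6.15, so pH = 14.00 - 6.15 = 7.85.

7.85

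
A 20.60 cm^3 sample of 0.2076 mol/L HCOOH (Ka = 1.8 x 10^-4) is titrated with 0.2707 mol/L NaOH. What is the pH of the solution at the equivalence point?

n(HCOOH) = 0.2076 x 0.02060 = 0.004277 mol; V(NaOH) at equivalence = 0.004277/0.2707 = 0.01580 L.
At equivalence all the acid is converted to HCOO-; total volume = 0.02060 + 0.01580 = 0.03640 L, so [HCOO-] = 0.004277/0.03640 = 0.1175 M.
Kb = Kw/Ka = 1.0e-14 / 1.8 x 10^-4 = 5.56e-11.
[OH^-] = sqrt(Kb x [HCOO-]) = sqrt(5.56e-11 x 0.1175) = 2.55e-6 M.
pOH = 5.59, so pH = 14.00 - 5.59 = 8.41.

8.41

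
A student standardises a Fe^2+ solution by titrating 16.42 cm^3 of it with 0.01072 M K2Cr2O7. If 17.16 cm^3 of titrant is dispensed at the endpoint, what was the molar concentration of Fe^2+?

0.0672 M

n(K2Cr2O7) = 0.01072 x 0.01716 = 0.0001840 mol.
From the balanced equation, 1 mol K2Cr2O7 reacts with 6 mol Fe^2+, so n(Fe^2+) = 0.0001840 x 6/1 = 0.001104 mol.
[Fe^2+] = 0.001104 / 0.01642 L = 0.0672 M.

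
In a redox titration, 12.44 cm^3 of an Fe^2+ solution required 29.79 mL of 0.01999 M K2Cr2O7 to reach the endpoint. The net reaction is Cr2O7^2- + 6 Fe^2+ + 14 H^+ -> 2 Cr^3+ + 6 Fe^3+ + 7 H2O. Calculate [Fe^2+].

0.287 M

n(K2Cr2O7) = 0.01999 x 0.02979 = 0.0005955 mol.
From the balanced equation, 1 mol K2Cr2O7 reacts with 6 mol Fe^2+, so n(Fe^2+) = 0.0005955 x 6/1 = 0.003573 mol.
[Fe^2+] = 0.003573 / 0.01244 L = 0.287 M.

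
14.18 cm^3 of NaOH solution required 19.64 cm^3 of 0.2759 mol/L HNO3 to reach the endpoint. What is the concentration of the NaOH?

0.382 M

n(HNO3) delivered = 0.2759 x 0.01964 = 0.005419 mol.
For a 1:1 reaction, n(NaOH) = 0.005419 mol.
[NaOH] = 0.005419 mol / 0.01418 L = 0.382 M.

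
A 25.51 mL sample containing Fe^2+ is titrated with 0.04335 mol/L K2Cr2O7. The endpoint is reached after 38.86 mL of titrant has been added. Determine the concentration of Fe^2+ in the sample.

n(K2Cr2O7) = 0.04335 x 0.03886 = 0.001685 mol.
From the balanced equation, 1 mol K2Cr2O7 reacts with 6 mol Fe^2+, so n(Fe^2+) = 0.001685 x 6/1 = 0.01011 mol.
[Fe^2+] = 0.01011 / 0.02551 L = 0.396 M.

0.396 M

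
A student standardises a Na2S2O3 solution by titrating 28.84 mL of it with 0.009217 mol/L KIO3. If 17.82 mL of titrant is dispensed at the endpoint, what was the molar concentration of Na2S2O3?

n(KIO3) = 0.009217 x 0.01782 = 0.0001642 mol.
From the balanced equation, 1 mol KIO3 reacts with 6 mol Na2S2O3, so n(Na2S2O3) = 0.0001642 x 6/1 = 0.0009855 mol.
[Na2S2O3] = 0.0009855 / 0.02884 L = 0.0342 M.

0.0342 M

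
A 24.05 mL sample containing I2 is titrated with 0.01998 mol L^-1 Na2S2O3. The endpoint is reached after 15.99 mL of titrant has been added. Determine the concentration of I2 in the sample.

0.00664 M

n(Na2S2O3) = 0.01998 x 0.01599 = 0.0003195 mol.
From the balanced equation, 2 mol Na2S2O3 reacts with 1 mol I2, so n(I2) = 0.0003195 x 1/2 = 0.0001597 mol.
[I2] = 0.0001597 / 0.02405 L = 0.00664 M.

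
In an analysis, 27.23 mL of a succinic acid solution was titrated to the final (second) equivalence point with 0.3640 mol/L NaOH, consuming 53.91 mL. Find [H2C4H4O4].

n(NaOH) = 0.3640 x 0.05391 = 0.01962 mol.
At the final (second) equivalence point, 2 mol OH^- react per mol H2C4H4O4, so n(H2C4H4O4) = 0.01962 / 2 = 0.009812 mol.
[H2C4H4O4] = 0.009812 / 0.02723 L = 0.360 M.

0.360 M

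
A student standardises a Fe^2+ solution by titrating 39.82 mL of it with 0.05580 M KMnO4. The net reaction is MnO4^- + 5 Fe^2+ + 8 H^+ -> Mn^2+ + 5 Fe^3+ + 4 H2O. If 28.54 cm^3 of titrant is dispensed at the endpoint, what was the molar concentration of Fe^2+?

0.200 M

n(KMnO4) = 0.05580 x 0.02854 = 0.001593 mol.
From the balanced equation, 1 mol KMnO4 reacts with 5 mol Fe^2+, so n(Fe^2+) = 0.001593 x 5/1 = 0.007963 mol.
[Fe^2+] = 0.007963 / 0.03982 L = 0.200 M.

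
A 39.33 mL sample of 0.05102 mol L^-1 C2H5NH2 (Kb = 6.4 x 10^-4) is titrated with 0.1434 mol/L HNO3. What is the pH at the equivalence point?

6.12

n(C2H5NH2) = 0.05102 x 0.03933 = 0.002007 mol; V(HNO3) at equivalence = 0.002007/0.1434 = 0.01399 L.
At equivalence the base is fully converted to C2H5NH3+; total volume = 0.05332 L, so [C2H5NH3+] = 0.002007/0.05332 = 0.03763 M.
Ka(C2H5NH3+) = Kw/Kb = 1.0e-14 / 6.4 x 10^-4 = 1.56e-11.
[H^+] = sqrt(Ka x [C2H5NH3+]) = sqrt(1.56e-11 x 0.03763) = 7.67e-7 M.
pH = -log(7.67e-7) = 6.12.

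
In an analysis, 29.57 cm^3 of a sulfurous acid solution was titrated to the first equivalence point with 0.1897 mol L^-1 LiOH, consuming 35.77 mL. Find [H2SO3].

n(LiOH) = 0.1897 x 0.03577 = 0.006786 mol.
At the first equivalence point, 1 mol OH^- react per mol H2SO3, so n(H2SO3) = 0.006786 / 1 = 0.006786 mol.
[H2SO3] = 0.006786 / 0.02957 L = 0.229 M.

0.229 M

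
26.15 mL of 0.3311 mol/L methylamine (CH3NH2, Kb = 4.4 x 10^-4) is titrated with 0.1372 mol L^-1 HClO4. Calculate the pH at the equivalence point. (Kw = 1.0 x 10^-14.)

n(CH3NH2) = 0.3311 x 0.02615 = 0.008658 mol; V(HClO4) at equivalence = 0.008658/0.1372 = 0.06311 L.
At equivalence the base is fully converted to CH3NH3+; total volume = 0.08926 L, so [CH3NH3+] = 0.008658/0.08926 = 0.09700 M.
Ka(CH3NH3+) = Kw/Kb = 1.0e-14 / 4.4 x 10^-4 = 2.27e-11.
[H^+] = sqrt(Ka x [CH3NH3+]) = sqrt(2.27e-11 x 0.09700) = 1.48e-6 M.
pH = -log(1.48e-6) = 5.83.

5.83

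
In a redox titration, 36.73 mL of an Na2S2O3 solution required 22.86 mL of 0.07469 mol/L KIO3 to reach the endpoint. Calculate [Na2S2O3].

0.279 M

n(KIO3) = 0.07469 x 0.02286 = 0.001707 mol.
From the balanced equation, 1 mol KIO3 reacts with 6 mol Na2S2O3, so n(Na2S2O3) = 0.001707 x 6/1 = 0.01024 mol.
[Na2S2O3] = 0.01024 / 0.03673 L = 0.279 M.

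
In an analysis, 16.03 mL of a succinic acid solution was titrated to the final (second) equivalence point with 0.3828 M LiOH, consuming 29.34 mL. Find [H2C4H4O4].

n(LiOH) = 0.3828 x 0.02934 = 0.01123 mol.
At the final (second) equivalence point, 2 mol OH^- react per mol H2C4H4O4, so n(H2C4H4O4) = 0.01123 / 2 = 0.005616 mol.
[H2C4H4O4] = 0.005616 / 0.01603 L = 0.350 M.

0.350 M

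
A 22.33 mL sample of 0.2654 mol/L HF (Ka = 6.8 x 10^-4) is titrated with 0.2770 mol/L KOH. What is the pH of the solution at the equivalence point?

n(HF) = 0.2654 x 0.02233 = 0.005926 mol; V(KOH) at equivalence = 0.005926/0.2770 = 0.02139 L.
At equivalence all the acid is converted to F-; total volume = 0.02233 + 0.02139 = 0.04372 L, so [F-] = 0.005926/0.04372 = 0.1355 M.
Kb = Kw/Ka = 1.0e-14 / 6.8 x 10^-4 = 1.47e-11.
[OH^-] = sqrt(Kb x [F-]) = sqrt(1.47e-11 x 0.1355) = 1.41e-6 M.
pOH = 5.85, so pH = 14.00 - 5.85 = 8.15.

8.15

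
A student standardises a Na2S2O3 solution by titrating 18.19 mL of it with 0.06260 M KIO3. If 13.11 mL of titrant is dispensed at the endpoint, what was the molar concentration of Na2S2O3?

n(KIO3) = 0.06260 x 0.01311 = 0.0008207 mol.
From the balanced equation, 1 mol KIO3 reacts with 6 mol Na2S2O3, so n(Na2S2O3) = 0.0008207 x 6/1 = 0.004924 mol.
[Na2S2O3] = 0.004924 / 0.01819 L = 0.271 M.

0.271 M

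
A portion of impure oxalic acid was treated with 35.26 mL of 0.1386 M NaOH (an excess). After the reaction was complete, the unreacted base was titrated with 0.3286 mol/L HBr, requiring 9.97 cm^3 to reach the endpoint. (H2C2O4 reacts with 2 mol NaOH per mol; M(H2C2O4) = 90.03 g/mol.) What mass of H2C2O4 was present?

Total n(NaOH) added = 0.1386 x 0.03526 = 0.004887 mol.
n(HBr) used = 0.3286 x 0.009970 = 0.003276 mol, which equals the excess n(NaOH).
So n(NaOH) consumed by the sample = 0.004887 - 0.003276 = 0.001611 mol.
n(H2C2O4) = 0.001611 / 2 = 0.0008054 mol.
mass = 0.0008054 mol x 90.03 g/mol = 0.0725 g.

0.0725 g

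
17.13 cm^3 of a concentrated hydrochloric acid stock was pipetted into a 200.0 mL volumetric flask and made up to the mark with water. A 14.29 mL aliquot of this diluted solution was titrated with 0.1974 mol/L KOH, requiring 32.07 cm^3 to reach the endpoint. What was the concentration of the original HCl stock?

n(KOH) = 0.1974 x 0.03207 = 0.006331 mol.
n(HCl) in the aliquot = 0.006331 mol.
[diluted HCl] = 0.006331 / 0.01429 = 0.4430 M.
Dilution factor = 200.0/17.13 = 11.68, so [stock] = 0.4430 x 11.68 = 5.17 M.

5.17 M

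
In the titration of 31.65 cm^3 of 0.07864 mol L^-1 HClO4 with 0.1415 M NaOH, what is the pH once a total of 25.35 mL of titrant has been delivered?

12.28

n(acid) = 0.07864 x 0.03165 = 0.002489 mol; n(NaOH) added = 0.1415 x 0.02535 = 0.003587 mol.
Base is in excess by 0.003587 - 0.002489 = 0.001098 mol in a total volume of 0.05700 L.
[OH^-] = 0.001098/0.05700 = 0.01926 M, so pOH = 1.72 and pH = 14.00 - 1.72 = 12.28.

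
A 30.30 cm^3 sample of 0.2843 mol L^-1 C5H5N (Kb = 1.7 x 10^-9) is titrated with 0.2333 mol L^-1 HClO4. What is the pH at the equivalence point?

n(C5H5N) = 0.2843 x 0.03030 = 0.008614 mol; V(HClO4) at equivalence = 0.008614/0.2333 = 0.03692 L.
At equivalence the base is fully converted to C5H5NH+; total volume = 0.06722 L, so [C5H5NH+] = 0.008614/0.06722 = 0.1281 M.
Ka(C5H5NH+) = Kw/Kb = 1.0e-14 / 1.7 x 10^-9 = 5.88e-6.
[H^+] = sqrt(Ka x [C5H5NH+]) = sqrt(5.88e-6 x 0.1281) = 0.000868 M.
pH = -log(0.000868) = 3.06.

3.06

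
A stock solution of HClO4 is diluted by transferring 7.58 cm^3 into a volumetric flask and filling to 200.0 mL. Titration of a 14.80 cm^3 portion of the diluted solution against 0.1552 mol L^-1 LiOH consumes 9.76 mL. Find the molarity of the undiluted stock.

2.70 M

n(LiOH) = 0.1552 x 0.009760 = 0.001515 mol.
n(HClO4) in the aliquot = 0.001515 mol.
[diluted HClO4] = 0.001515 / 0.01480 = 0.1023 M.
Dilution factor = 200.0/7.580 = 26.39, so [stock] = 0.1023 x 26.39 = 2.70 M.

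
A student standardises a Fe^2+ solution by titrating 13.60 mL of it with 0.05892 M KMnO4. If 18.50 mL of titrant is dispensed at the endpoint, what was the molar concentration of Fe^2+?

n(KMnO4) = 0.05892 x 0.01850 = 0.001090 mol.
From the balanced equation, 1 mol KMnO4 reacts with 5 mol Fe^2+, so n(Fe^2+) = 0.001090 x 5/1 = 0.005450 mol.
[Fe^2+] = 0.005450 / 0.01360 L = 0.401 M.

0.401 M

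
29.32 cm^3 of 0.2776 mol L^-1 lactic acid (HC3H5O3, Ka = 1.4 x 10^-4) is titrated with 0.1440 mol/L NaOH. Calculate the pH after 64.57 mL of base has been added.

12.09

n(acid) = 0.2776 x 0.02932 = 0.008139 mol; n(NaOH) added = 0.1440 x 0.06457 = 0.009298 mol.
Base is in excess by 0.009298 - 0.008139 = 0.001159 mol in a total volume of 0.09389 L.
[OH^-] = 0.001159/0.09389 = 0.01234 M, so pOH = 1.91 and pH = 14.00 - 1.91 = 12.09.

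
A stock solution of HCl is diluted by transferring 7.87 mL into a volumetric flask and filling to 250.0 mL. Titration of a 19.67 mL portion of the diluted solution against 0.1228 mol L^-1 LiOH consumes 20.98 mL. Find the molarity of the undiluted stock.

n(LiOH) = 0.1228 x 0.02098 = 0.002576 mol.
n(HCl) in the aliquot = 0.002576 mol.
[diluted HCl] = 0.002576 / 0.01967 = 0.1310 M.
Dilution factor = 250.0/7.870 = 31.77, so [stock] = 0.1310 x 31.77 = 4.16 M.

4.16 M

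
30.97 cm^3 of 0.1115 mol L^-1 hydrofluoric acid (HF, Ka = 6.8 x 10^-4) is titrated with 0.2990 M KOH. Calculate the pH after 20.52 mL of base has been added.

n(acid) = 0.1115 x 0.03097 = 0.003453 mol; n(KOH) added = 0.2990 x 0.02052 = 0.006135 mol.
Base is in excess by 0.006135 - 0.003453 = 0.002682 mol in a total volume of 0.05149 L.
[OH^-] = 0.002682/0.05149 = 0.05209 M, so pOH = 1.28 and pH = 14.00 - 1.28 = 12.72.

12.72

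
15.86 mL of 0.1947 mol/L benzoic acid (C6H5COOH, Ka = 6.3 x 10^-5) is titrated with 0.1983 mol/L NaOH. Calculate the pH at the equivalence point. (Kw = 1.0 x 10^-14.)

n(C6H5COOH) = 0.1947 x 0.01586 = 0.003088 mol; V(NaOH) at equivalence = 0.003088/0.1983 = 0.01557 L.
At equivalence all the acid is converted to C6H5COO-; total volume = 0.01586 + 0.01557 = 0.03143 L, so [C6H5COO-] = 0.003088/0.03143 = 0.09824 M.
Kb = Kw/Ka = 1.0e-14 / 6.3 x 10^-5 = 1.59e-10.
[OH^-] = sqrt(Kb x [C6H5COO-]) = sqrt(1.59e-10 x 0.09824) = 3.95e-6 M.
pOH = 5.40, so pH = 14.00 - 5.40 = 8.60.

8.60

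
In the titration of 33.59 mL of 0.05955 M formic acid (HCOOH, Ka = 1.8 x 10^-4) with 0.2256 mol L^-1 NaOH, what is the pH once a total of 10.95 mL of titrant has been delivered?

n(acid) = 0.05955 x 0.03359 = 0.002000 mol; n(NaOH) added = 0.2256 x 0.01095 = 0.002470 mol.
Base is in excess by 0.002470 - 0.002000 = 0.0004700 mol in a total volume of 0.04454 L.
[OH^-] = 0.0004700/0.04454 = 0.01055 M, so pOH = 1.98 and pH = 14.00 - 1.98 = 12.02.

12.02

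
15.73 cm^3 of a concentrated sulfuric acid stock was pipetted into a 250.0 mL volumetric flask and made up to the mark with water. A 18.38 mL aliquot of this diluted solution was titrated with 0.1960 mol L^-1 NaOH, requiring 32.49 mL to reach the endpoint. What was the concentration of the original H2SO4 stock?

n(NaOH) = 0.1960 x 0.03249 = 0.006368 mol.
n(H2SO4) in the aliquot = 0.006368 x 1/2 = 0.003184 mol.
[diluted H2SO4] = 0.003184 / 0.01838 = 0.1732 M.
Dilution factor = 250.0/15.73 = 15.89, so [stock] = 0.1732 x 15.89 = 2.75 M.

2.75 M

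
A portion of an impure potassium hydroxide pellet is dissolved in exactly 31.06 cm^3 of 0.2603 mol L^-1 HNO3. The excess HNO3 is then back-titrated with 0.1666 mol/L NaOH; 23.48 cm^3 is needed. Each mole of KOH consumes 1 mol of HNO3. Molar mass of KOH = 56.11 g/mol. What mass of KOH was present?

Total n(HNO3) added = 0.2603 x 0.03106 = 0.008085 mol.
n(NaOH) used = 0.1666 x 0.02348 = 0.003912 mol, which equals the excess n(HNO3).
So n(HNO3) consumed by the sample = 0.008085 - 0.003912 = 0.004173 mol.
n(KOH) = 0.004173 / 1 = 0.004173 mol.
mass = 0.004173 mol x 56.11 g/mol = 0.234 g.

0.234 g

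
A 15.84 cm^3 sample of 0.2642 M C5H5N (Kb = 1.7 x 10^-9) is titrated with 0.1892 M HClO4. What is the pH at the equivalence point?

n(C5H5N) = 0.2642 x 0.01584 = 0.004185 mol; V(HClO4) at equivalence = 0.004185/0.1892 = 0.02212 L.
At equivalence the base is fully converted to C5H5NH+; total volume = 0.03796 L, so [C5H5NH+] = 0.004185/0.03796 = 0.1102 M.
Ka(C5H5NH+) = Kw/Kb = 1.0e-14 / 1.7 x 10^-9 = 5.88e-6.
[H^+] = sqrt(Ka x [C5H5NH+]) = sqrt(5.88e-6 x 0.1102) = 0.000805 M.
pH = -log(0.000805) = 3.09.

3.09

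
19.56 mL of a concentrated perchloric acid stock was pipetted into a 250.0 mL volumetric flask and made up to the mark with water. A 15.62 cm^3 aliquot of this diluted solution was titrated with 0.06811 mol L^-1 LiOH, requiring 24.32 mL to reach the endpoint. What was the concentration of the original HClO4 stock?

n(LiOH) = 0.06811 x 0.02432 = 0.001656 mol.
n(HClO4) in the aliquot = 0.001656 mol.
[diluted HClO4] = 0.001656 / 0.01562 = 0.1060 M.
Dilution factor = 250.0/19.56 = 12.78, so [stock] = 0.1060 x 12.78 = 1.36 M.

1.36 M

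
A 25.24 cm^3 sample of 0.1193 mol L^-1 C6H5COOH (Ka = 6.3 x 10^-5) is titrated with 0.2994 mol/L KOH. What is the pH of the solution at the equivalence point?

n(C6H5COOH) = 0.1193 x 0.02524 = 0.003011 mol; V(KOH) at equivalence = 0.003011/0.2994 = 0.01006 L.
At equivalence all the acid is converted to C6H5COO-; total volume = 0.02524 + 0.01006 = 0.03530 L, so [C6H5COO-] = 0.003011/0.03530 = 0.08531 M.
Kb = Kw/Ka = 1.0e-14 / 6.3 x 10^-5 = 1.59e-10.
[OH^-] = sqrt(Kb x [C6H5COO-]) = sqrt(1.59e-10 x 0.08531) = 3.68e-6 M.
pOH = 5.43, so pH = 14.00 - 5.43 = 8.57.

8.57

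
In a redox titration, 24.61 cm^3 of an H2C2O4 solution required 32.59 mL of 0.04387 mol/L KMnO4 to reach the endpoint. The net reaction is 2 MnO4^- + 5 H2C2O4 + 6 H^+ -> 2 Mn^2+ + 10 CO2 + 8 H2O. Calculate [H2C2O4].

0.145 M

n(KMnO4) = 0.04387 x 0.03259 = 0.001430 mol.
From the balanced equation, 2 mol KMnO4 reacts with 5 mol H2C2O4, so n(H2C2O4) = 0.001430 x 5/2 = 0.003574 mol.
[H2C2O4] = 0.003574 / 0.02461 L = 0.145 M.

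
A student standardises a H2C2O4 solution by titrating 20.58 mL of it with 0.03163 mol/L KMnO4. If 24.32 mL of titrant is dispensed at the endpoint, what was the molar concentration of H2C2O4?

0.0934 M

n(KMnO4) = 0.03163 x 0.02432 = 0.0007692 mol.
From the balanced equation, 2 mol KMnO4 reacts with 5 mol H2C2O4, so n(H2C2O4) = 0.0007692 x 5/2 = 0.001923 mol.
[H2C2O4] = 0.001923 / 0.02058 L = 0.0934 M.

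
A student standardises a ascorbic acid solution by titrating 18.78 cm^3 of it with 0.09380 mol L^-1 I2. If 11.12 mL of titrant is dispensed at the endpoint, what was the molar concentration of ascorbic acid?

n(I2) = 0.09380 x 0.01112 = 0.001043 mol.
From the balanced equation, 1 mol I2 reacts with 1 mol ascorbic acid, so n(ascorbic acid) = 0.001043 x 1/1 = 0.001043 mol.
[ascorbic acid] = 0.001043 / 0.01878 L = 0.0555 M.

0.0555 M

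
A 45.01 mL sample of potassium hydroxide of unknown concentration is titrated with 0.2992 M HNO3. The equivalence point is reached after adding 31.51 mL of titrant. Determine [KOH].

n(HNO3) delivered = 0.2992 x 0.03151 = 0.009428 mol.
For a 1:1 reaction, n(KOH) = 0.009428 mol.
[KOH] = 0.009428 mol / 0.04501 L = 0.209 M.

0.209 M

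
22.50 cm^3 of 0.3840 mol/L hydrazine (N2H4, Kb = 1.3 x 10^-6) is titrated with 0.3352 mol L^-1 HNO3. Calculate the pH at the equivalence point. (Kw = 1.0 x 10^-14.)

n(N2H4) = 0.3840 x 0.02250 = 0.008640 mol; V(HNO3) at equivalence = 0.008640/0.3352 = 0.02578 L.
At equivalence the base is fully converted to N2H5+; total volume = 0.04828 L, so [N2H5+] = 0.008640/0.04828 = 0.1790 M.
Ka(N2H5+) = Kw/Kb = 1.0e-14 / 1.3 x 10^-6 = 7.69e-9.
[H^+] = sqrt(Ka x [N2H5+]) = sqrt(7.69e-9 x 0.1790) = 3.71e-5 M.
pH = -log(3.71e-5) = 4.43.

4.43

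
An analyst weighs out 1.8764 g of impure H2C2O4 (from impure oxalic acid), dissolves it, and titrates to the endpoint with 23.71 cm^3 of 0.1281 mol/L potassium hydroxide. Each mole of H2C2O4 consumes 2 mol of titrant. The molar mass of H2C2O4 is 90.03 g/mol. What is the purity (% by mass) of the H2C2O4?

n(KOH) = 0.1281 x 0.02371 = 0.003037 mol.
n(H2C2O4) = 0.003037 / 2 = 0.001519 mol.
mass of H2C2O4 = 0.001519 x 90.03 = 0.1367 g.
% purity = 0.1367 / 1.8764 x 100 = 7.29%.

7.29%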